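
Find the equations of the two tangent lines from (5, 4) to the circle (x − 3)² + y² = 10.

x − 3y = −7 and 3x + y = 19

Write the tangent as mx − y + (4 − m·(5)) = 0 and set its distance from the centre to √10:
[m·(−2) − (−4)]² = 10(m² + 1)
3m² + 8m − 3 = 0, so m = 1/3 or m = −3.
Through (5, 4) these give x − 3y = −7 and 3x + y = 19.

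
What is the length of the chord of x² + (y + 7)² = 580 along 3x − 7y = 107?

Express y = (−107 + 3x)/7 and substitute into the circle:
58x² − 348x − 25056 = 0  ⟹  x² − 6x − 432 = 0
x = 24 or x = −18, giving (24, −5) and (−18, −23).
|(24, −5) − (−18, −23)| = √((42)² + (18)²) = 6√58.

6√58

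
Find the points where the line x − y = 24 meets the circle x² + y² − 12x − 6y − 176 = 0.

(16, −8) and (17, −7)

Substitute y = x − 24:
2x² − 66x + 544 = 0  ⟹  x² − 33x + 272 = 0
x = 17 or x = 16, giving (17, −7) and (16, −8).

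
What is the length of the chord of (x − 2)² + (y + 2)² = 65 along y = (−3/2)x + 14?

2√13

Centre (2, −2), r² = 65. Perpendicular distance d from centre to line = |−26| / √13 = 26/√13.
Chord = 2√(r² − d²) = 2·√(13) = 2√13.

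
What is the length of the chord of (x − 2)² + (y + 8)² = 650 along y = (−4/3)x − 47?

The distance from (2, −8) to the line is 125/√25, and r² = 650.
Chord = 2√(r² − d²) = 2·√(25) = 10.

10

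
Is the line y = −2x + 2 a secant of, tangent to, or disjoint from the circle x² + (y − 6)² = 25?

secant

Substituting the line into the circle gives 5x² + 16x − 9 = 0.
Discriminant = (16)² − 4·5·(−9) = 436 > 0.
Two real roots: the line is a secant.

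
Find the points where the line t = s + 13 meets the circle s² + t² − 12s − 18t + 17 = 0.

(−4, 9) and (6, 19)

Express t = s + 13 and substitute into the circle:
2s² − 4s − 48 = 0  ⟹  s² − 2s − 24 = 0
s = 6 or s = −4, giving (6, 19) and (−4, 9).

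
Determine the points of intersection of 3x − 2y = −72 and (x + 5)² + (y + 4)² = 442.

(−26, −3) and (−14, 15)

From the line, y = (72 + 3x)/2. Substituting:
13x² + 520x + 4732 = 0  ⟹  x² + 40x + 364 = 0
x = −14 or x = −26, giving (−14, 15) and (−26, −3).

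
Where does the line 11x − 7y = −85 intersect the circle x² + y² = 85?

(−9, −2) and (−2, 9)

Express y = (85 + 11x)/7 and substitute into the circle:
170x² + 1870x + 3060 = 0  ⟹  x² + 11x + 18 = 0
x = −2 or x = −9, giving (−2, 9) and (−9, −2).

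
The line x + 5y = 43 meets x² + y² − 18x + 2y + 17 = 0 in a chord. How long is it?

Express y = (43 − x)/5 and substitute into the circle:
26x² − 546x + 2704 = 0  ⟹  x² − 21x + 104 = 0
x = 13 or x = 8, giving (13, 6) and (8, 7).
|(13, 6) − (8, 7)| = √((5)² + (−1)²) = √26.

√26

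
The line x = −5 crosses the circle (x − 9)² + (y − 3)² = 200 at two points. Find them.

The line gives x = −5. Substituting into the circle:
y² − 6y + 5 = 0
y = 5 or y = 1, giving (−5, 5) and (−5, 1).

(−5, 1) and (−5, 5)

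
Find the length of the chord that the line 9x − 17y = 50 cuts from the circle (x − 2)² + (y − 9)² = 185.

The distance from (2, 9) to the line is 185/√370, and r² = 185.
Chord = 2√(r² − d²) = 2·√(185/2) = √370.

√370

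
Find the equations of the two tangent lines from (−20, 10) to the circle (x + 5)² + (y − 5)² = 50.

x − 7y = −90 and x + y = −10

Let a tangent through (−20, 10) have slope m. Its distance from (−5, 5) must equal 5√2:
(15m − (−5))² = 50(m² + 1)
7m² + 6m − 1 = 0, so m = 1/7 or m = −1.
With m = 1/7: x − 7y = −90. With m = −1: x + y = −10.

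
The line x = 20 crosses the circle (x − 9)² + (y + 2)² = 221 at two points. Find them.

The line gives x = 20. Substituting into the circle:
y² + 4y − 96 = 0
y = 8 or y = −12, giving (20, 8) and (20, −12).

(20, −12) and (20, 8)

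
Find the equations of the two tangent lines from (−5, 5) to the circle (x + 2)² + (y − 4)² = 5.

Let a tangent through (−5, 5) have slope m. Its distance from (−2, 4) must equal √5:
(3m − (−1))² = 5(m² + 1)
2m² + 3m − 2 = 0, so m = −2 or m = 1/2.
Through (−5, 5) these give 2x + y = −5 and x − 2y = −15.

2x + y = −5 and x − 2y = −15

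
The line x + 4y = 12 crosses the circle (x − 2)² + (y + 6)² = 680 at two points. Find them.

(−20, 8) and (28, −4)

Substitute y = (12 − x)/4:
17x² − 136x − 9520 = 0  ⟹  x² − 8x − 560 = 0
x = 28 or x = −20, giving (28, −4) and (−20, 8).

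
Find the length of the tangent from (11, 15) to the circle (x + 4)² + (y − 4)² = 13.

3√37

The centre is (−4, 4) and r = √13. The square of the distance from P to the centre is 225 + 121 = 346.
By the tangent–radius right angle, tangent length = √(|PO|² − r²) = √333 = 3√37.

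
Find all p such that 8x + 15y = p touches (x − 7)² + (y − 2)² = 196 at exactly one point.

For a tangent, require d(centre, line) = r = 14.
|8·7 + 15·2 − p| / √289 = 14
|p − (86)| = 14·17, so p = 324 or p = −152.

p = −152 or p = 324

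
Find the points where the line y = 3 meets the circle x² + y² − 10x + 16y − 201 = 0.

From the line, y = 3. Substituting:
x² − 10x − 144 = 0
x = 18 or x = −8, giving (18, 3) and (−8, 3).

(−8, 3) and (18, 3)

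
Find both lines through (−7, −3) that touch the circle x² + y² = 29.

5x − 2y = −29 and 2x + 5y = −29

Let a tangent through (−7, −3) have slope m. Its distance from (0, 0) must equal √29:
(7m − (3))² = 29(m² + 1)
10m² − 21m − 10 = 0, so m = 5/2 or m = −2/5.
Through (−7, −3) these give 5x − 2y = −29 and 2x + 5y = −29.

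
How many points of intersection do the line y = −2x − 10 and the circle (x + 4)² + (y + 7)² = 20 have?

Centre (−4, −7), r² = 20. Distance² from centre to line = (−5)²/5 = 5.
Since d² < r², the line cuts the circle twice.

2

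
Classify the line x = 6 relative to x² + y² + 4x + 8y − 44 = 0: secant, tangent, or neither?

tangent

Substituting the line into the circle gives y² + 8y + 16 = 0.
Discriminant = (8)² − 4·1·(16) = 0.
A repeated root: the line is tangent.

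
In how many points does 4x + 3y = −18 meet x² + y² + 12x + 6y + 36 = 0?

1

d² = (4·(−6) + 3·(−3) − (−18))²/25 = 9; r² = 9.
Since d² = r², the line is tangent.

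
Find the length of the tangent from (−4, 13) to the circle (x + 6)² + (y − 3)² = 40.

Centre (−6, 3), r² = 40. |PO|² = (2)² + (10)² = 104.
The tangent meets the radius at right angles, so tangent² = |PO|² − r² = 104 − 40 = 64.

8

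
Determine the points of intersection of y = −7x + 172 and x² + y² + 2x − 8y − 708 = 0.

(22, 18) and (25, −3)

Express y = −7x + 172 and substitute into the circle:
50x² − 2350x + 27500 = 0  ⟹  x² − 47x + 550 = 0
x = 25 or x = 22, giving (25, −3) and (22, 18).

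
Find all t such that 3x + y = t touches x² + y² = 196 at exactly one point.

t = ±14√10

Tangency holds when the distance from the centre (0, 0) to the line equals the radius 14:
|3·0 + 1·0 − t| / √10 = 14
|t| = 14√10.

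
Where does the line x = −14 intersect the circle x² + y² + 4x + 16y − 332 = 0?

(−14, −24) and (−14, 8)

The line gives x = −14. Substituting into the circle:
y² + 16y − 192 = 0
y = 8 or y = −24, giving (−14, 8) and (−14, −24).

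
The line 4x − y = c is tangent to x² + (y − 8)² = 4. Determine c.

c = −8 ± 2√17

The line touches the circle iff its distance from (0, 8) is 2:
|4·0 − 1·8 − c| / √17 = 2
|c − (−8)| = 2√17.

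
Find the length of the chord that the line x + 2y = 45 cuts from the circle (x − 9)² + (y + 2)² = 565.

The distance from (9, −2) to the line is 40/√5, and r² = 565.
Half the chord is √(r² − d²) = √(245), so the full chord is 14√5.

14√5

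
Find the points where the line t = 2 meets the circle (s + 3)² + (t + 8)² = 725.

(−28, 2) and (22, 2)

Express t = 2 and substitute into the circle:
s² + 6s − 616 = 0
s = 22 or s = −28, giving (22, 2) and (−28, 2).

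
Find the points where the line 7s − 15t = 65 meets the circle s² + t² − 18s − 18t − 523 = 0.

Substitute t = (−65 + 7s)/15:
274s² − 6850s − 95900 = 0  ⟹  s² − 25s − 350 = 0
s = 35 or s = −10, giving (35, 12) and (−10, −9).

(−10, −9) and (35, 12)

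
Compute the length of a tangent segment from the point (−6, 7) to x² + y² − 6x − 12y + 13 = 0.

Centre (3, 6), r² = 32. |PO|² = (−9)² + (1)² = 82.
Power of the point: PT² = |PO|² − r² = 50, so PT = 5√2.

5√2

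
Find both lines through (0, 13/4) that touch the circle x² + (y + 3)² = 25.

3x − 4y = −13 and 3x + 4y = 13

A line y − (13/4) = m(x − (0)) is tangent when its distance from (0, −3) is 5:
(0m − (−25/4))² = 25(m² + 1)
16m² − 9 = 0, so m = 3/4 or m = −3/4.
With m = 3/4: 3x − 4y = −13. With m = −3/4: 3x + 4y = 13.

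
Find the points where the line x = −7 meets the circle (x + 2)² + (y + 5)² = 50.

(−7, −10) and (−7, 0)

The line gives x = −7. Substituting into the circle:
y² + 10y = 0
y = 0 or y = −10, giving (−7, 0) and (−7, −10).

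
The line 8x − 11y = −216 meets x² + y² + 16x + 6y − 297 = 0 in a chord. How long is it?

Centre (−8, −3), r² = 370. Perpendicular distance d from centre to line = |185| / √185 = 185/√185.
Chord = 2√(r² − d²) = 2·√(185) = 2√185.

2√185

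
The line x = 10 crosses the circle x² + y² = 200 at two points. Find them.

The line gives x = 10. Substituting into the circle:
y² − 100 = 0
y = 10 or y = −10, giving (10, 10) and (10, −10).

(10, −10) and (10, 10)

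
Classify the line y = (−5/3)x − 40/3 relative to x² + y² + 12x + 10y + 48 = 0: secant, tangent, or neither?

secant

Substituting the line into the circle gives 34x² + 358x + 832 = 0.
Discriminant = (358)² − 4·34·(832) = 15012 > 0.
Two real roots: the line is a secant.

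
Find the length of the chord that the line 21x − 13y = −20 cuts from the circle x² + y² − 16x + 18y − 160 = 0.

Express y = (20 + 21x)/13 and substitute into the circle:
610x² + 3050x − 21960 = 0  ⟹  x² + 5x − 36 = 0
x = 4 or x = −9, giving (4, 8) and (−9, −13).
|(4, 8) − (−9, −13)| = √((13)² + (21)²) = √610.

√610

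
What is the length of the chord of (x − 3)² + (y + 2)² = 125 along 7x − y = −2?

From the line, y = 7x + 2. Substituting:
50x² + 50x − 100 = 0  ⟹  x² + x − 2 = 0
x = 1 or x = −2, giving (1, 9) and (−2, −12).
|(1, 9) − (−2, −12)| = √((3)² + (21)²) = 15√2.

15√2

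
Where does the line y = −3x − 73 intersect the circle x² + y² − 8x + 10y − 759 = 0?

Express y = −3x − 73 and substitute into the circle:
10x² + 400x + 3840 = 0  ⟹  x² + 40x + 384 = 0
x = −16 or x = −24, giving (−16, −25) and (−24, −1).

(−24, −1) and (−16, −25)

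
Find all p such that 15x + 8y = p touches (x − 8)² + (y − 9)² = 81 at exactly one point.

p = 39 or p = 345

For a tangent, require d(centre, line) = r = 9.
|15·8 + 8·9 − p| / √289 = 9
|p − (192)| = 9·17, so p = 345 or p = 39.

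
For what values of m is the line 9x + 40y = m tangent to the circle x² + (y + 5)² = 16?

m = −364 or m = −36

For a tangent, require d(centre, line) = r = 4.
|9·0 + 40·(−5) − m| / √1681 = 4
|m − (−200)| = 4·41, so m = −36 or m = −364.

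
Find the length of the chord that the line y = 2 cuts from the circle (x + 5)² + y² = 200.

Centre (−5, 0), r² = 200. Perpendicular distance d from centre to line = |−2| / √1 = 2.
Chord = 2√(r² − d²) = 2·√(196) = 28.

28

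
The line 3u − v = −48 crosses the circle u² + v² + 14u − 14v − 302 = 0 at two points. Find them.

Express v = 3u + 48 and substitute into the circle:
10u² + 260u + 1330 = 0  ⟹  u² + 26u + 133 = 0
u = −7 or u = −19, giving (−7, 27) and (−19, −9).

(−19, −9) and (−7, 27)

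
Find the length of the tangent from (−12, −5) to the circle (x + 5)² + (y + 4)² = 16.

√34

Centre (−5, −4), r² = 16. |PO|² = (−7)² + (−1)² = 50.
The tangent meets the radius at right angles, so tangent² = |PO|² − r² = 50 − 16 = 34.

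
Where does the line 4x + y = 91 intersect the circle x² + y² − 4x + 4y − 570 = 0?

Substitute y = −4x + 91:
17x² − 748x + 8075 = 0  ⟹  x² − 44x + 475 = 0
x = 25 or x = 19, giving (25, −9) and (19, 15).

(19, 15) and (25, −9)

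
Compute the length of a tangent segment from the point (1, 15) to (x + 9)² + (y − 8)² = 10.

√139

Centre (−9, 8), r² = 10. |PO|² = (10)² + (7)² = 149.
By the tangent–radius right angle, tangent length = √(|PO|² − r²) = √139.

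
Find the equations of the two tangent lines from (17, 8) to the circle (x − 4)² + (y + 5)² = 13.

Write the tangent as mx − y + (8 − m·(17)) = 0 and set its distance from the centre to √13:
(−13m − (−13))² = 13(m² + 1)
6m² − 13m + 6 = 0, so m = 2/3 or m = 3/2.
Through (17, 8) these give 2x − 3y = 10 and 3x − 2y = 35.

2x − 3y = 10 and 3x − 2y = 35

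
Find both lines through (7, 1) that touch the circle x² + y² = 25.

4x − 3y = 25 and 3x + 4y = 25

A line y − (1) = m(x − (7)) is tangent when its distance from (0, 0) is 5:
(−7m − (−1))² = 25(m² + 1)
12m² − 7m − 12 = 0, so m = 4/3 or m = −3/4.
With m = 4/3: 4x − 3y = 25. With m = −3/4: 3x + 4y = 25.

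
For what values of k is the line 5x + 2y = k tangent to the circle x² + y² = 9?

Tangency holds when the distance from the centre (0, 0) to the line equals the radius 3:
|5·0 + 2·0 − k| / √29 = 3
|k| = 3√29.

k = ±3√29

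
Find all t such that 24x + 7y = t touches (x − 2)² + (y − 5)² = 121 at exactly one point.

t = −192 or t = 358

The line touches the circle iff its distance from (2, 5) is 11:
|24·2 + 7·5 − t| / √625 = 11
|t − (83)| = 11·25, so t = 358 or t = −192.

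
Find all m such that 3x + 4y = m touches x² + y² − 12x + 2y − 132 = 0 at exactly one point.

m = −51 or m = 79

The line touches the circle iff its distance from (6, −1) is 13:
|3·6 + 4·(−1) − m| / √25 = 13
|m − (14)| = 13·5, so m = 79 or m = −51.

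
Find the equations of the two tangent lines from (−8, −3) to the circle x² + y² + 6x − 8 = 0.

Write the tangent as mx − y + (−3 − m·(−8)) = 0 and set its distance from the centre to √17:
[m·(5) − (3)]² = 17(m² + 1)
4m² − 15m − 4 = 0, so m = 4 or m = −1/4.
With m = 4: 4x − y = −29. With m = −1/4: x + 4y = −20.

4x − y = −29 and x + 4y = −20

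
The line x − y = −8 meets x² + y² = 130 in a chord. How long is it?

14√2

Substitute y = x + 8:
2x² + 16x − 66 = 0  ⟹  x² + 8x − 33 = 0
x = 3 or x = −11, giving (3, 11) and (−11, −3).
|(3, 11) − (−11, −3)| = √((14)² + (14)²) = 14√2.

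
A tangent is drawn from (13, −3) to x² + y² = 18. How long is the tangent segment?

Centre (0, 0), r² = 18. |PO|² = (13)² + (−3)² = 178.
The tangent meets the radius at right angles, so tangent² = |PO|² − r² = 178 − 18 = 160.

4√10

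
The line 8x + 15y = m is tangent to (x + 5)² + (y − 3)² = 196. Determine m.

For a tangent, require d(centre, line) = r = 14.
|8·(−5) + 15·3 − m| / √289 = 14
|m − (5)| = 14·17, so m = 243 or m = −233.

m = −233 or m = 243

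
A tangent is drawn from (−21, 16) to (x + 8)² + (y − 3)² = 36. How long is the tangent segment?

√302

Centre (−8, 3), r² = 36. |PO|² = (−13)² + (13)² = 338.
The tangent meets the radius at right angles, so tangent² = |PO|² − r² = 338 − 36 = 302.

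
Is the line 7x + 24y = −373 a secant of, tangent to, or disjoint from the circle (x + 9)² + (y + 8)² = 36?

Substituting the line into the circle gives 625x² + 12902x + 58681 = 0.
Discriminant = (12902)² − 4·625·(58681) = 19759104 > 0.
Two real roots: the line is a secant.

secant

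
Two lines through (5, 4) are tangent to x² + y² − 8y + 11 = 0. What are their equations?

x + 2y = 13 and x − 2y = −3

Let a tangent through (5, 4) have slope m. Its distance from (0, 4) must equal √5:
[m·(−5) − (0)]² = 5(m² + 1)
4m² − 1 = 0, so m = −1/2 or m = 1/2.
Through (5, 4) these give x + 2y = 13 and x − 2y = −3.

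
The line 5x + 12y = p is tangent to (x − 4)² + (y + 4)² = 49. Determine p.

p = −119 or p = 63

The line touches the circle iff its distance from (4, −4) is 7:
|5·4 + 12·(−4) − p| / √169 = 7
|p − (−28)| = 7·13, so p = 63 or p = −119.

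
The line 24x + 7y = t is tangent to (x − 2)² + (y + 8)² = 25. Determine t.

Tangency holds when the distance from the centre (2, −8) to the line equals the radius 5:
|24·2 + 7·(−8) − t| / √625 = 5
|t − (−8)| = 5·25, so t = 117 or t = −133.

t = −133 or t = 117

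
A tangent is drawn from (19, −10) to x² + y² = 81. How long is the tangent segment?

With centre O = (0, 0), |OP|² = 461 and r² = 81.
The tangent meets the radius at right angles, so tangent² = |PO|² − r² = 461 − 81 = 380.

2√95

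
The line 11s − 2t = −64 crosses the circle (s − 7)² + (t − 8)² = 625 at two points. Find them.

(−8, −12) and (0, 32)

Express t = (64 + 11s)/2 and substitute into the circle:
125s² + 1000s = 0  ⟹  s² + 8s = 0
s = 0 or s = −8, giving (0, 32) and (−8, −12).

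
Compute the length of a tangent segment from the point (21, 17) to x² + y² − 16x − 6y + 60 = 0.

With centre O = (8, 3), |OP|² = 365 and r² = 13.
By the tangent–radius right angle, tangent length = √(|PO|² − r²) = √352 = 4√22.

4√22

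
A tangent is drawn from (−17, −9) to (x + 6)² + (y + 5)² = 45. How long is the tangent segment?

The centre is (−6, −5) and r = 3√5. The square of the distance from P to the centre is 121 + 16 = 137.
The tangent meets the radius at right angles, so tangent² = |PO|² − r² = 137 − 45 = 92.

2√23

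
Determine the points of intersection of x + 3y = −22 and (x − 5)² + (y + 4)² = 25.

Express y = (−22 − x)/3 and substitute into the circle:
10x² − 70x + 100 = 0  ⟹  x² − 7x + 10 = 0
x = 5 or x = 2, giving (5, −9) and (2, −8).

(2, −8) and (5, −9)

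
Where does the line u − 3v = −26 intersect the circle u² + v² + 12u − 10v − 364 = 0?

From the line, v = (26 + u)/3. Substituting:
10u² + 130u − 3380 = 0  ⟹  u² + 13u − 338 = 0
u = 13 or u = −26, giving (13, 13) and (−26, 0).

(−26, 0) and (13, 13)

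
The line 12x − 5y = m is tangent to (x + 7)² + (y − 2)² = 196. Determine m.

m = −276 or m = 88

The line touches the circle iff its distance from (−7, 2) is 14:
|12·(−7) − 5·2 − m| / √169 = 14
|m − (−94)| = 14·13, so m = 88 or m = −276.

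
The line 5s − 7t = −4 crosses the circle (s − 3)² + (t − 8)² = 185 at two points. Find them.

(−5, −3) and (16, 12)

Express t = (4 + 5s)/7 and substitute into the circle:
74s² − 814s − 5920 = 0  ⟹  s² − 11s − 80 = 0
s = 16 or s = −5, giving (16, 12) and (−5, −3).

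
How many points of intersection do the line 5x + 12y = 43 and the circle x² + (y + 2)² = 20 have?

0

Substituting the line into the circle gives 169x² − 670x + 1609 = 0.
Discriminant = (−670)² − 4·169·(1609) = −638784 < 0.
No real roots: the line does not meet the circle.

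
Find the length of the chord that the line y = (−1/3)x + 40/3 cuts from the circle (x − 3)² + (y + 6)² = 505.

The distance from (3, −6) to the line is 55/√10, and r² = 505.
Half the chord is √(r² − d²) = √(405/2), so the full chord is 9√10.

9√10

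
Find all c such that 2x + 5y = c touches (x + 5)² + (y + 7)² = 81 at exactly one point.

For a tangent, require d(centre, line) = r = 9.
|2·(−5) + 5·(−7) − c| / √29 = 9
|c − (−45)| = 9√29.

c = −45 ± 9√29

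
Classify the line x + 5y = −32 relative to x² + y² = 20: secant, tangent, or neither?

Centre (0, 0), r² = 20. Distance² from centre to line = (32)²/26 = 512/13.
Since d² > r², the line lies outside the circle.

neither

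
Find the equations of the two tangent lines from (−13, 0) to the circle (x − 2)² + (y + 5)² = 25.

Let a tangent through (−13, 0) have slope m. Its distance from (2, −5) must equal 5:
[m·(15) − (−5)]² = 25(m² + 1)
4m² + 3m = 0, so m = −3/4 or m = 0.
Through (−13, 0) these give 3x + 4y = −39 and y = 0.

3x + 4y = −39 and y = 0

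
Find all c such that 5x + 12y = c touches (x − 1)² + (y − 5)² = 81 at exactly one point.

c = −52 or c = 182

For a tangent, require d(centre, line) = r = 9.
|5·1 + 12·5 − c| / √169 = 9
|c − (65)| = 9·13, so c = 182 or c = −52.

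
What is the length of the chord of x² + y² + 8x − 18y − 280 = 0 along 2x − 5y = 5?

6√29

Substitute y = (−5 + 2x)/5:
29x² − 6525 = 0  ⟹  x² − 225 = 0
x = 15 or x = −15, giving (15, 5) and (−15, −7).
|(15, 5) − (−15, −7)| = √((30)² + (12)²) = 6√29.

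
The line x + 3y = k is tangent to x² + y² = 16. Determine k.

For a tangent, require d(centre, line) = r = 4.
|1·0 + 3·0 − k| / √10 = 4
|k| = 4√10.

k = ±4√10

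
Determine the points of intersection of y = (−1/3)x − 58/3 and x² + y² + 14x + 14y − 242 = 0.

Express y = (−58 − x)/3 and substitute into the circle:
10x² + 200x − 1250 = 0  ⟹  x² + 20x − 125 = 0
x = 5 or x = −25, giving (5, −21) and (−25, −11).

(−25, −11) and (5, −21)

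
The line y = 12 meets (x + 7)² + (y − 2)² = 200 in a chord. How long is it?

Centre (−7, 2), r² = 200. Perpendicular distance d from centre to line = |−10| / √1 = 10.
Half the chord is √(r² − d²) = √(100), so the full chord is 20.

20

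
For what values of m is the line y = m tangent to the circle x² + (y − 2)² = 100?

m = −8 or m = 12

Tangency holds when the distance from the centre (0, 2) to the line equals the radius 10:
|0·0 + 1·2 − m| / √1 = 10
|m − (2)| = 10, so m = 12 or m = −8.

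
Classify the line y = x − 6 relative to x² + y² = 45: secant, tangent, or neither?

Substituting the line into the circle gives 2x² − 12x − 9 = 0.
Δ = 144 − (−72) = 216.
Two real roots: the line is a secant.

secant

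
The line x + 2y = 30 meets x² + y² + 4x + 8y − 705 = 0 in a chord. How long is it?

18√5

The distance from (−2, −4) to the line is 40/√5, and r² = 725.
Half the chord is √(r² − d²) = √(405), so the full chord is 18√5.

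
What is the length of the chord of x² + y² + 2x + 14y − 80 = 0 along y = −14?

From the line, y = −14. Substituting:
x² + 2x − 80 = 0
x = 8 or x = −10, giving (8, −14) and (−10, −14).
|(8, −14) − (−10, −14)| = √((18)² + (0)²) = 18.

18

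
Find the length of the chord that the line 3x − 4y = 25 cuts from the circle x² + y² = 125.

20

The distance from (0, 0) to the line is 25/√25, and r² = 125.
Chord = 2√(r² − d²) = 2·√(100) = 20.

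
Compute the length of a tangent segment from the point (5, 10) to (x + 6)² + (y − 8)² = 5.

With centre O = (−6, 8), |OP|² = 125 and r² = 5.
The tangent meets the radius at right angles, so tangent² = |PO|² − r² = 125 − 5 = 120.

2√30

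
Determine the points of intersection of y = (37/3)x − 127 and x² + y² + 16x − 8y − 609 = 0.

Express y = (−381 + 37x)/3 and substitute into the circle:
1378x² − 28938x + 148824 = 0  ⟹  x² − 21x + 108 = 0
x = 12 or x = 9, giving (12, 21) and (9, −16).

(9, −16) and (12, 21)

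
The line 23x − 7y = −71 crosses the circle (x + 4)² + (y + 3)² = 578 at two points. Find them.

Substitute y = (71 + 23x)/7:
578x² + 4624x − 19074 = 0  ⟹  x² + 8x − 33 = 0
x = 3 or x = −11, giving (3, 20) and (−11, −26).

(−11, −26) and (3, 20)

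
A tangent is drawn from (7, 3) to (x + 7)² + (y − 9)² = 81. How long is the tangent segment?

With centre O = (−7, 9), |OP|² = 232 and r² = 81.
The tangent meets the radius at right angles, so tangent² = |PO|² − r² = 232 − 81 = 151.

√151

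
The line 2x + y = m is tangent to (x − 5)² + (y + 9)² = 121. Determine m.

m = 1 ± 11√5

Tangency holds when the distance from the centre (5, −9) to the line equals the radius 11:
|2·5 + 1·(−9) − m| / √5 = 11
|m − (1)| = 11√5.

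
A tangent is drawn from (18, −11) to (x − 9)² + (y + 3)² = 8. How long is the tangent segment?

The centre is (9, −3) and r = 2√2. The square of the distance from P to the centre is 81 + 64 = 145.
By the tangent–radius right angle, tangent length = √(|PO|² − r²) = √137.

√137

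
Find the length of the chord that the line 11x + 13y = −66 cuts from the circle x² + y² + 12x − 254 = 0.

2√290

Express y = (−66 − 11x)/13 and substitute into the circle:
290x² + 3480x − 38570 = 0  ⟹  x² + 12x − 133 = 0
x = 7 or x = −19, giving (7, −11) and (−19, 11).
Chord length = distance between (7, −11) and (−19, 11) = √1160 = 2√290.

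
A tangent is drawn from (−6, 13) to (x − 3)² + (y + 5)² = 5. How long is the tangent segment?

20

Centre (3, −5), r² = 5. |PO|² = (−9)² + (18)² = 405.
By the tangent–radius right angle, tangent length = √(|PO|² − r²) = √400 = 20.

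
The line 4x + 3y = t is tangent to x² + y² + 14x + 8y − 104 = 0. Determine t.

For a tangent, require d(centre, line) = r = 13.
|4·(−7) + 3·(−4) − t| / √25 = 13
|t − (−40)| = 13·5, so t = 25 or t = −105.

t = −105 or t = 25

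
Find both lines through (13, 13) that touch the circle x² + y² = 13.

Let a tangent through (13, 13) have slope m. Its distance from (0, 0) must equal √13:
(−13m − (−13))² = 13(m² + 1)
6m² − 13m + 6 = 0, so m = 2/3 or m = 3/2.
Through (13, 13) these give 2x − 3y = −13 and 3x − 2y = 13.

2x − 3y = −13 and 3x − 2y = 13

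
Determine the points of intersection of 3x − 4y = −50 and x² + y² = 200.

Express y = (50 + 3x)/4 and substitute into the circle:
25x² + 300x − 700 = 0  ⟹  x² + 12x − 28 = 0
x = 2 or x = −14, giving (2, 14) and (−14, 2).

(−14, 2) and (2, 14)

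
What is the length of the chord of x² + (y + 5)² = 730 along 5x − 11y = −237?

2√146

The distance from (0, −5) to the line is 292/√146, and r² = 730.
Half the chord is √(r² − d²) = √(146), so the full chord is 2√146.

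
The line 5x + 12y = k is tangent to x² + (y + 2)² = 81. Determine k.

For a tangent, require d(centre, line) = r = 9.
|5·0 + 12·(−2) − k| / √169 = 9
|k − (−24)| = 9·13, so k = 93 or k = −141.

k = −141 or k = 93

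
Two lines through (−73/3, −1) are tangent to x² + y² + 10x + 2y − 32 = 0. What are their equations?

Write the tangent as mx − y + (−1 − m·(−73/3)) = 0 and set its distance from the centre to √58:
(58/3m − (0))² = 58(m² + 1)
49m² − 9 = 0, so m = −3/7 or m = 3/7.
Through (−73/3, −1) these give 3x + 7y = −80 and 3x − 7y = −66.

3x + 7y = −80 and 3x − 7y = −66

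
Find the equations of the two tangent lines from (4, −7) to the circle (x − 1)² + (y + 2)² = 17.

A line y − (−7) = m(x − (4)) is tangent when its distance from (1, −2) is √17:
(−3m − (5))² = 17(m² + 1)
4m² − 15m − 4 = 0, so m = −1/4 or m = 4.
Through (4, −7) these give x + 4y = −24 and 4x − y = 23.

x + 4y = −24 and 4x − y = 23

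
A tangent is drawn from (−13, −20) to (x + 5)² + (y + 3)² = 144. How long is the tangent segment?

With centre O = (−5, −3), |OP|² = 353 and r² = 144.
Power of the point: PT² = |PO|² − r² = 209, so PT = √209.

√209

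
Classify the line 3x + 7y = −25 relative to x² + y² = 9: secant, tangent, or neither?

Centre (0, 0), r² = 9. Distance² from centre to line = (25)²/58 = 625/58.
Since d² > r², the line lies outside the circle.

neither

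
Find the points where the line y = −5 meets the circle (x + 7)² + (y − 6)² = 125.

(−9, −5) and (−5, −5)

Express y = −5 and substitute into the circle:
x² + 14x + 45 = 0
x = −5 or x = −9, giving (−5, −5) and (−9, −5).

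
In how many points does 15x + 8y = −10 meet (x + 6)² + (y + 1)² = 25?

0

d² = (15·(−6) + 8·(−1) − (−10))²/289 = 7744/289; r² = 25.
Since d² > r², the line lies outside the circle.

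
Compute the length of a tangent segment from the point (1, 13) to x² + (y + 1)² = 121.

The centre is (0, −1) and r = 11. The square of the distance from P to the centre is 1 + 196 = 197.
The tangent meets the radius at right angles, so tangent² = |PO|² − r² = 197 − 121 = 76.

2√19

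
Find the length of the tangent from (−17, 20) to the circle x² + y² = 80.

√609

With centre O = (0, 0), |OP|² = 689 and r² = 80.
The tangent meets the radius at right angles, so tangent² = |PO|² − r² = 689 − 80 = 609.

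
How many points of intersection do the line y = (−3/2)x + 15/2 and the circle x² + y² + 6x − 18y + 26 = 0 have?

Substituting the line into the circle gives 13x² + 42x − 211 = 0.
Discriminant = (42)² − 4·13·(−211) = 12736 > 0.
Two real roots: the line is a secant.

2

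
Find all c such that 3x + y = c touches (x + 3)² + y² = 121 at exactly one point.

The line touches the circle iff its distance from (−3, 0) is 11:
|3·(−3) + 1·0 − c| / √10 = 11
|c − (−9)| = 11√10.

c = −9 ± 11√10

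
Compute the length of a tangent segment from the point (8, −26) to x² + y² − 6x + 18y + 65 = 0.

Centre (3, −9), r² = 25. |PO|² = (5)² + (−17)² = 314.
Power of the point: PT² = |PO|² − r² = 289, so PT = 17.

17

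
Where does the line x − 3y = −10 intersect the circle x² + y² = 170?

(−13, −1) and (11, 7)

Express y = (10 + x)/3 and substitute into the circle:
10x² + 20x − 1430 = 0  ⟹  x² + 2x − 143 = 0
x = 11 or x = −13, giving (11, 7) and (−13, −1).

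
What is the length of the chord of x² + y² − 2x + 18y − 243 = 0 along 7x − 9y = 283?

√130

Substitute y = (−283 + 7x)/9:
130x² − 2990x + 14560 = 0  ⟹  x² − 23x + 112 = 0
x = 16 or x = 7, giving (16, −19) and (7, −26).
|(16, −19) − (7, −26)| = √((9)² + (7)²) = √130.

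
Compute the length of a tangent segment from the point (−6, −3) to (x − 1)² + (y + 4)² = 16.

√34

Centre (1, −4), r² = 16. |PO|² = (−7)² + (1)² = 50.
Power of the point: PT² = |PO|² − r² = 34, so PT = √34.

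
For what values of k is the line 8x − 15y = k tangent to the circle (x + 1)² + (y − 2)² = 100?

k = −208 or k = 132

Tangency holds when the distance from the centre (−1, 2) to the line equals the radius 10:
|8·(−1) − 15·2 − k| / √289 = 10
|k − (−38)| = 10·17, so k = 132 or k = −208.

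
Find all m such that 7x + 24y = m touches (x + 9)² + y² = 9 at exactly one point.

m = −138 or m = 12

Tangency holds when the distance from the centre (−9, 0) to the line equals the radius 3:
|7·(−9) + 24·0 − m| / √625 = 3
|m − (−63)| = 3·25, so m = 12 or m = −138.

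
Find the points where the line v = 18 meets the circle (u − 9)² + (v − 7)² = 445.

From the line, v = 18. Substituting:
u² − 18u − 243 = 0
u = 27 or u = −9, giving (27, 18) and (−9, 18).

(−9, 18) and (27, 18)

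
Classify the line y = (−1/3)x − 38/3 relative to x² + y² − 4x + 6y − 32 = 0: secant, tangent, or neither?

Centre (2, −3), r² = 45. Distance² from centre to line = (31)²/10 = 961/10.
Since d² > r², the line lies outside the circle.

neither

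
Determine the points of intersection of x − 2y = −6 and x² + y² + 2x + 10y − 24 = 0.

(−6, 0) and (−2, 2)

Substitute y = (6 + x)/2:
5x² + 40x + 60 = 0  ⟹  x² + 8x + 12 = 0
x = −2 or x = −6, giving (−2, 2) and (−6, 0).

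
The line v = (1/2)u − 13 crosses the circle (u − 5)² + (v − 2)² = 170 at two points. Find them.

(4, −11) and (16, −5)

From the line, v = (−26 + u)/2. Substituting:
5u² − 100u + 320 = 0  ⟹  u² − 20u + 64 = 0
u = 16 or u = 4, giving (16, −5) and (4, −11).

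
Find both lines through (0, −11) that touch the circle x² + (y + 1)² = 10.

3x + y = −11 and 3x − y = 11

Let a tangent through (0, −11) have slope m. Its distance from (0, −1) must equal √10:
[m·(0) − (10)]² = 10(m² + 1)
m² − 9 = 0, so m = −3 or m = 3.
Through (0, −11) these give 3x + y = −11 and 3x − y = 11.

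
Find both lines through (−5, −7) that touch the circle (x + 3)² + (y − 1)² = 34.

Write the tangent as mx − y + (−7 − m·(−5)) = 0 and set its distance from the centre to √34:
[m·(2) − (8)]² = 34(m² + 1)
15m² + 16m − 15 = 0, so m = 3/5 or m = −5/3.
With m = 3/5: 3x − 5y = 20. With m = −5/3: 5x + 3y = −46.

3x − 5y = 20 and 5x + 3y = −46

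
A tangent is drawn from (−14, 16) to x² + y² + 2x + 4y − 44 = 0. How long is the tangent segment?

2√111

With centre O = (−1, −2), |OP|² = 493 and r² = 49.
Power of the point: PT² = |PO|² − r² = 444, so PT = 2√111.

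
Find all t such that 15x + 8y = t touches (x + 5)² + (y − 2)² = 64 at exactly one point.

For a tangent, require d(centre, line) = r = 8.
|15·(−5) + 8·2 − t| / √289 = 8
|t − (−59)| = 8·17, so t = 77 or t = −195.

t = −195 or t = 77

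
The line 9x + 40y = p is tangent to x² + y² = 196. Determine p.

p = −574 or p = 574

The line touches the circle iff its distance from (0, 0) is 14:
|9·0 + 40·0 − p| / √1681 = 14
|p| = 14·41, so p = 574 or p = −574.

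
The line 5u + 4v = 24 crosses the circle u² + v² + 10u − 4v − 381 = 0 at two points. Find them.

Express v = (24 − 5u)/4 and substitute into the circle:
41u² − 5904 = 0  ⟹  u² − 144 = 0
u = 12 or u = −12, giving (12, −9) and (−12, 21).

(−12, 21) and (12, −9)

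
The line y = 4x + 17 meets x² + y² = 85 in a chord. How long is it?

The distance from (0, 0) to the line is 17/√17, and r² = 85.
Chord = 2√(r² − d²) = 2·√(68) = 4√17.

4√17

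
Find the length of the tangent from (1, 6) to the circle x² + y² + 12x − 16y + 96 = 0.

Centre (−6, 8), r² = 4. |PO|² = (7)² + (−2)² = 53.
The tangent meets the radius at right angles, so tangent² = |PO|² − r² = 53 − 4 = 49.

7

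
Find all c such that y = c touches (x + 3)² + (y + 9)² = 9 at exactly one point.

Tangency holds when the distance from the centre (−3, −9) to the line equals the radius 3:
|0·(−3) + 1·(−9) − c| / √1 = 3
|c − (−9)| = 3, so c = −6 or c = −12.

c = −12 or c = −6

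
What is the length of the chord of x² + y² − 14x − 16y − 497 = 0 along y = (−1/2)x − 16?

From the line, y = (−32 − x)/2. Substituting:
5x² + 40x + 60 = 0  ⟹  x² + 8x + 12 = 0
x = −2 or x = −6, giving (−2, −15) and (−6, −13).
Chord length = distance between (−2, −15) and (−6, −13) = √20 = 2√5.

2√5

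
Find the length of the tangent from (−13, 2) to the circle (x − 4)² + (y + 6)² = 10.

7√7

The centre is (4, −6) and r = √10. The square of the distance from P to the centre is 289 + 64 = 353.
Power of the point: PT² = |PO|² − r² = 343, so PT = 7√7.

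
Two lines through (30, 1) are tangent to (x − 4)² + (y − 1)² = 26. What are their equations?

Let a tangent through (30, 1) have slope m. Its distance from (4, 1) must equal √26:
[m·(−26) − (0)]² = 26(m² + 1)
25m² − 1 = 0, so m = 1/5 or m = −1/5.
With m = 1/5: x − 5y = 25. With m = −1/5: x + 5y = 35.

x − 5y = 25 and x + 5y = 35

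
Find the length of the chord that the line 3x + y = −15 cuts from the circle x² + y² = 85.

5√10

Substitute y = −3x − 15:
10x² + 90x + 140 = 0  ⟹  x² + 9x + 14 = 0
x = −2 or x = −7, giving (−2, −9) and (−7, 6).
Chord length = distance between (−2, −9) and (−7, 6) = √250 = 5√10.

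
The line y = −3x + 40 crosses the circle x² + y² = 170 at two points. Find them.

Substitute y = −3x + 40:
10x² − 240x + 1430 = 0  ⟹  x² − 24x + 143 = 0
x = 13 or x = 11, giving (13, 1) and (11, 7).

(11, 7) and (13, 1)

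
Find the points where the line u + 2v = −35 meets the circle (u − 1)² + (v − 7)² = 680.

From the line, v = (−35 − u)/2. Substituting:
5u² + 90u − 315 = 0  ⟹  u² + 18u − 63 = 0
u = 3 or u = −21, giving (3, −19) and (−21, −7).

(−21, −7) and (3, −19)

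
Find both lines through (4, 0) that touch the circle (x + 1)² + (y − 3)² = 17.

Let a tangent through (4, 0) have slope m. Its distance from (−1, 3) must equal √17:
(−5m − (3))² = 17(m² + 1)
4m² + 15m − 4 = 0, so m = 1/4 or m = −4.
Through (4, 0) these give x − 4y = 4 and 4x + y = 16.

x − 4y = 4 and 4x + y = 16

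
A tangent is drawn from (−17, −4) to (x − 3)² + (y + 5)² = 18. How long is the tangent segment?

√383

With centre O = (3, −5), |OP|² = 401 and r² = 18.
By the tangent–radius right angle, tangent length = √(|PO|² − r²) = √383.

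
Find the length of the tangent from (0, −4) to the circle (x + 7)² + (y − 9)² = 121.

The centre is (−7, 9) and r = 11. The square of the distance from P to the centre is 49 + 169 = 218.
Power of the point: PT² = |PO|² − r² = 97, so PT = √97.

√97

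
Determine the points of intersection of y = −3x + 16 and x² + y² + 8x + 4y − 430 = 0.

(−1, 19) and (11, −17)

From the line, y = −3x + 16. Substituting:
10x² − 100x − 110 = 0  ⟹  x² − 10x − 11 = 0
x = 11 or x = −1, giving (11, −17) and (−1, 19).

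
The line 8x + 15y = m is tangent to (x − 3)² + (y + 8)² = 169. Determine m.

m = −317 or m = 125

For a tangent, require d(centre, line) = r = 13.
|8·3 + 15·(−8) − m| / √289 = 13
|m − (−96)| = 13·17, so m = 125 or m = −317.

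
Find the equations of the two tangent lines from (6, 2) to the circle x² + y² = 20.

x + 2y = 10 and 2x − y = 10

Let a tangent through (6, 2) have slope m. Its distance from (0, 0) must equal 2√5:
(−6m − (−2))² = 20(m² + 1)
2m² − 3m − 2 = 0, so m = −1/2 or m = 2.
With m = −1/2: x + 2y = 10. With m = 2: 2x − y = 10.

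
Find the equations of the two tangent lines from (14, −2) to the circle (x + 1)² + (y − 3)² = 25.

A line y − (−2) = m(x − (14)) is tangent when its distance from (−1, 3) is 5:
(−15m − (5))² = 25(m² + 1)
4m² + 3m = 0, so m = 0 or m = −3/4.
Through (14, −2) these give y = −2 and 3x + 4y = 34.

y = −2 and 3x + 4y = 34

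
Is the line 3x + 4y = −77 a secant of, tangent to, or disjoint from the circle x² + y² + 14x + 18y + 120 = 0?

disjoint

d² = (3·(−7) + 4·(−9) − (−77))²/25 = 16; r² = 10.
Since d² > r², the line lies outside the circle.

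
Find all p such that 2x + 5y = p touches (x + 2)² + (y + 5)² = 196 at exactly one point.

The line touches the circle iff its distance from (−2, −5) is 14:
|2·(−2) + 5·(−5) − p| / √29 = 14
|p − (−29)| = 14√29.

p = −29 ± 14√29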